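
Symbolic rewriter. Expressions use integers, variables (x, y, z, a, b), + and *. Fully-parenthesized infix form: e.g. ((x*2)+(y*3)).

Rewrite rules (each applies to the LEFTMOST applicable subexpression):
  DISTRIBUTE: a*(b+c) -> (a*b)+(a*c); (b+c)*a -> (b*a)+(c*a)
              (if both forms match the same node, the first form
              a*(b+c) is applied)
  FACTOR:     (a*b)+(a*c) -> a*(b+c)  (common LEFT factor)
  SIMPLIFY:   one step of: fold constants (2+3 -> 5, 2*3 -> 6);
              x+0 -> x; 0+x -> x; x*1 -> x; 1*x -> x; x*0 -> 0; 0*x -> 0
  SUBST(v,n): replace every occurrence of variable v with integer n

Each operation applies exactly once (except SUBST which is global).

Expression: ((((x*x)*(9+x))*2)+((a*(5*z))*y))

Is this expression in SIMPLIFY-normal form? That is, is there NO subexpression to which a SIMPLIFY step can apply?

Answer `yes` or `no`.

Answer: yes

Derivation:
Expression: ((((x*x)*(9+x))*2)+((a*(5*z))*y))
Scanning for simplifiable subexpressions (pre-order)...
  at root: ((((x*x)*(9+x))*2)+((a*(5*z))*y)) (not simplifiable)
  at L: (((x*x)*(9+x))*2) (not simplifiable)
  at LL: ((x*x)*(9+x)) (not simplifiable)
  at LLL: (x*x) (not simplifiable)
  at LLR: (9+x) (not simplifiable)
  at R: ((a*(5*z))*y) (not simplifiable)
  at RL: (a*(5*z)) (not simplifiable)
  at RLR: (5*z) (not simplifiable)
Result: no simplifiable subexpression found -> normal form.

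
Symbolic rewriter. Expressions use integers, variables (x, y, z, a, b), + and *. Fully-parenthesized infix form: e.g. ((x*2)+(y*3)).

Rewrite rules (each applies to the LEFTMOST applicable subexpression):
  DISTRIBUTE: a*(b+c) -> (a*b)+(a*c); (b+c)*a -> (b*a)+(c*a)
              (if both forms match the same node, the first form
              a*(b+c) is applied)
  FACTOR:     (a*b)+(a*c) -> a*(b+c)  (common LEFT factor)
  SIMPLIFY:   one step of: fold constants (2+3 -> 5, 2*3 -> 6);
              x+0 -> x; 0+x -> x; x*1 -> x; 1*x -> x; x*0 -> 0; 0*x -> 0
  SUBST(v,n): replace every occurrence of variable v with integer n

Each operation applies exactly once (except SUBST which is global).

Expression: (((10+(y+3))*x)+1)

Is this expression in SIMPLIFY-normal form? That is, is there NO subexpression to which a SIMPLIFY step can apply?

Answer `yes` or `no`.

Answer: yes

Derivation:
Expression: (((10+(y+3))*x)+1)
Scanning for simplifiable subexpressions (pre-order)...
  at root: (((10+(y+3))*x)+1) (not simplifiable)
  at L: ((10+(y+3))*x) (not simplifiable)
  at LL: (10+(y+3)) (not simplifiable)
  at LLR: (y+3) (not simplifiable)
Result: no simplifiable subexpression found -> normal form.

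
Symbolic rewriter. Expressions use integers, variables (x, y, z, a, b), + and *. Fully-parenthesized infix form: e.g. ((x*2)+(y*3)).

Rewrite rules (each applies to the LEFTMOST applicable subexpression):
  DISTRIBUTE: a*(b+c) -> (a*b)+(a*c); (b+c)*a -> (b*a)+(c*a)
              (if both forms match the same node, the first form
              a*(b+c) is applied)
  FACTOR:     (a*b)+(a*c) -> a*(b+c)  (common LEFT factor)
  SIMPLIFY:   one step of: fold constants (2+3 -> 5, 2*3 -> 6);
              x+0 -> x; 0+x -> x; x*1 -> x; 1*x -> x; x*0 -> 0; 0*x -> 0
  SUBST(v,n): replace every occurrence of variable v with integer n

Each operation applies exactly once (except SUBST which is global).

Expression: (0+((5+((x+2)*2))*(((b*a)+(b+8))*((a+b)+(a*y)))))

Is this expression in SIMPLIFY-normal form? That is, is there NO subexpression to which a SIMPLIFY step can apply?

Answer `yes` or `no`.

Expression: (0+((5+((x+2)*2))*(((b*a)+(b+8))*((a+b)+(a*y)))))
Scanning for simplifiable subexpressions (pre-order)...
  at root: (0+((5+((x+2)*2))*(((b*a)+(b+8))*((a+b)+(a*y))))) (SIMPLIFIABLE)
  at R: ((5+((x+2)*2))*(((b*a)+(b+8))*((a+b)+(a*y)))) (not simplifiable)
  at RL: (5+((x+2)*2)) (not simplifiable)
  at RLR: ((x+2)*2) (not simplifiable)
  at RLRL: (x+2) (not simplifiable)
  at RR: (((b*a)+(b+8))*((a+b)+(a*y))) (not simplifiable)
  at RRL: ((b*a)+(b+8)) (not simplifiable)
  at RRLL: (b*a) (not simplifiable)
  at RRLR: (b+8) (not simplifiable)
  at RRR: ((a+b)+(a*y)) (not simplifiable)
  at RRRL: (a+b) (not simplifiable)
  at RRRR: (a*y) (not simplifiable)
Found simplifiable subexpr at path root: (0+((5+((x+2)*2))*(((b*a)+(b+8))*((a+b)+(a*y)))))
One SIMPLIFY step would give: ((5+((x+2)*2))*(((b*a)+(b+8))*((a+b)+(a*y))))
-> NOT in normal form.

Answer: no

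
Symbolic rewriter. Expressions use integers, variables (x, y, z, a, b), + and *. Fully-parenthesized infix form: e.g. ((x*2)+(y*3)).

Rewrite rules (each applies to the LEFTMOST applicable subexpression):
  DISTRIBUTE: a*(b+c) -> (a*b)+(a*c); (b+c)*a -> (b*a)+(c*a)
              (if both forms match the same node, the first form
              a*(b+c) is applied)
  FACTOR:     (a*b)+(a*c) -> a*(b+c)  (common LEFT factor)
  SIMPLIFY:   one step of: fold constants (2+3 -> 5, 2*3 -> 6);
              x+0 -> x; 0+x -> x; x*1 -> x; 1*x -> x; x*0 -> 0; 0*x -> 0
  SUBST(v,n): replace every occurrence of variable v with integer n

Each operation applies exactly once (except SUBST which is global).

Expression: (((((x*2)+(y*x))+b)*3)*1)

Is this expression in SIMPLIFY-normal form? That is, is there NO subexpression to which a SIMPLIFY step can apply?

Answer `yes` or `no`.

Expression: (((((x*2)+(y*x))+b)*3)*1)
Scanning for simplifiable subexpressions (pre-order)...
  at root: (((((x*2)+(y*x))+b)*3)*1) (SIMPLIFIABLE)
  at L: ((((x*2)+(y*x))+b)*3) (not simplifiable)
  at LL: (((x*2)+(y*x))+b) (not simplifiable)
  at LLL: ((x*2)+(y*x)) (not simplifiable)
  at LLLL: (x*2) (not simplifiable)
  at LLLR: (y*x) (not simplifiable)
Found simplifiable subexpr at path root: (((((x*2)+(y*x))+b)*3)*1)
One SIMPLIFY step would give: ((((x*2)+(y*x))+b)*3)
-> NOT in normal form.

Answer: no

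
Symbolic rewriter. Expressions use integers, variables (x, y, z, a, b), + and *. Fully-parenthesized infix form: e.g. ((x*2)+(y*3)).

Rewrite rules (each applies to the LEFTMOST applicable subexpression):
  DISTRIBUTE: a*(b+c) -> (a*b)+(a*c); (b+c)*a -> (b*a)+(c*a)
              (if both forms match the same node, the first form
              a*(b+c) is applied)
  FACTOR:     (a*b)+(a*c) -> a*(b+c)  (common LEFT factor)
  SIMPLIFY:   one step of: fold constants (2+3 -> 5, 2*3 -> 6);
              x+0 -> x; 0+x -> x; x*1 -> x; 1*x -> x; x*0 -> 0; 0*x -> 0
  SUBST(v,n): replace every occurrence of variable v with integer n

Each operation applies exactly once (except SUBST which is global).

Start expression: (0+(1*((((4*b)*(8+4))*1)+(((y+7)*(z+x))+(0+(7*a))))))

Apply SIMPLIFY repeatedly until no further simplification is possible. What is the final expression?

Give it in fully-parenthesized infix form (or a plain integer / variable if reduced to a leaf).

Answer: (((4*b)*12)+(((y+7)*(z+x))+(7*a)))

Derivation:
Start: (0+(1*((((4*b)*(8+4))*1)+(((y+7)*(z+x))+(0+(7*a))))))
Step 1: at root: (0+(1*((((4*b)*(8+4))*1)+(((y+7)*(z+x))+(0+(7*a)))))) -> (1*((((4*b)*(8+4))*1)+(((y+7)*(z+x))+(0+(7*a))))); overall: (0+(1*((((4*b)*(8+4))*1)+(((y+7)*(z+x))+(0+(7*a)))))) -> (1*((((4*b)*(8+4))*1)+(((y+7)*(z+x))+(0+(7*a)))))
Step 2: at root: (1*((((4*b)*(8+4))*1)+(((y+7)*(z+x))+(0+(7*a))))) -> ((((4*b)*(8+4))*1)+(((y+7)*(z+x))+(0+(7*a)))); overall: (1*((((4*b)*(8+4))*1)+(((y+7)*(z+x))+(0+(7*a))))) -> ((((4*b)*(8+4))*1)+(((y+7)*(z+x))+(0+(7*a))))
Step 3: at L: (((4*b)*(8+4))*1) -> ((4*b)*(8+4)); overall: ((((4*b)*(8+4))*1)+(((y+7)*(z+x))+(0+(7*a)))) -> (((4*b)*(8+4))+(((y+7)*(z+x))+(0+(7*a))))
Step 4: at LR: (8+4) -> 12; overall: (((4*b)*(8+4))+(((y+7)*(z+x))+(0+(7*a)))) -> (((4*b)*12)+(((y+7)*(z+x))+(0+(7*a))))
Step 5: at RR: (0+(7*a)) -> (7*a); overall: (((4*b)*12)+(((y+7)*(z+x))+(0+(7*a)))) -> (((4*b)*12)+(((y+7)*(z+x))+(7*a)))
Fixed point: (((4*b)*12)+(((y+7)*(z+x))+(7*a)))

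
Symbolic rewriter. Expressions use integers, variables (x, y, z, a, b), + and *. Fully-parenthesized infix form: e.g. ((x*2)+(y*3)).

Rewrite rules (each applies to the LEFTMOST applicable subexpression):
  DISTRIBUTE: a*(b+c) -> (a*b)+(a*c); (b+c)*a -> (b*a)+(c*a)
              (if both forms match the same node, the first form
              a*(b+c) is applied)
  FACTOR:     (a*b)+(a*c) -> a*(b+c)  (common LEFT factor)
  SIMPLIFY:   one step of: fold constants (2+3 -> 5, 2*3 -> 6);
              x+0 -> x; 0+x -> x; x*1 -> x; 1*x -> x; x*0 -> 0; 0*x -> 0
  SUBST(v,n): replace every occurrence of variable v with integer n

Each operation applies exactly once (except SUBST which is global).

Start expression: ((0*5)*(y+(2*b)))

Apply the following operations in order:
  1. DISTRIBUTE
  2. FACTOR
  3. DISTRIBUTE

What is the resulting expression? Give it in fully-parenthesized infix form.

Start: ((0*5)*(y+(2*b)))
Apply DISTRIBUTE at root (target: ((0*5)*(y+(2*b)))): ((0*5)*(y+(2*b))) -> (((0*5)*y)+((0*5)*(2*b)))
Apply FACTOR at root (target: (((0*5)*y)+((0*5)*(2*b)))): (((0*5)*y)+((0*5)*(2*b))) -> ((0*5)*(y+(2*b)))
Apply DISTRIBUTE at root (target: ((0*5)*(y+(2*b)))): ((0*5)*(y+(2*b))) -> (((0*5)*y)+((0*5)*(2*b)))

Answer: (((0*5)*y)+((0*5)*(2*b)))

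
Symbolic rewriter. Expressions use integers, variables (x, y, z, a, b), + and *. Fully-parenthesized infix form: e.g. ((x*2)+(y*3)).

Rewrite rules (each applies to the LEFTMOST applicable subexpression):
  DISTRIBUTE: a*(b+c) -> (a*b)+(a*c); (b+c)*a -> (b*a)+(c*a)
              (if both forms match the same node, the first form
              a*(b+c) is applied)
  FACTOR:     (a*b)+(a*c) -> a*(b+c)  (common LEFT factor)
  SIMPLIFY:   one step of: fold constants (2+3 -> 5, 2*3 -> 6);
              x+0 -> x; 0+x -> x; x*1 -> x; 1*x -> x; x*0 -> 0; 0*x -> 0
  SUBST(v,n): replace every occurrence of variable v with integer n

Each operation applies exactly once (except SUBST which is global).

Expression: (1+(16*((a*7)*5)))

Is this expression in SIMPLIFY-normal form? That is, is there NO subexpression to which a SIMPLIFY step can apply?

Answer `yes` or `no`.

Expression: (1+(16*((a*7)*5)))
Scanning for simplifiable subexpressions (pre-order)...
  at root: (1+(16*((a*7)*5))) (not simplifiable)
  at R: (16*((a*7)*5)) (not simplifiable)
  at RR: ((a*7)*5) (not simplifiable)
  at RRL: (a*7) (not simplifiable)
Result: no simplifiable subexpression found -> normal form.

Answer: yes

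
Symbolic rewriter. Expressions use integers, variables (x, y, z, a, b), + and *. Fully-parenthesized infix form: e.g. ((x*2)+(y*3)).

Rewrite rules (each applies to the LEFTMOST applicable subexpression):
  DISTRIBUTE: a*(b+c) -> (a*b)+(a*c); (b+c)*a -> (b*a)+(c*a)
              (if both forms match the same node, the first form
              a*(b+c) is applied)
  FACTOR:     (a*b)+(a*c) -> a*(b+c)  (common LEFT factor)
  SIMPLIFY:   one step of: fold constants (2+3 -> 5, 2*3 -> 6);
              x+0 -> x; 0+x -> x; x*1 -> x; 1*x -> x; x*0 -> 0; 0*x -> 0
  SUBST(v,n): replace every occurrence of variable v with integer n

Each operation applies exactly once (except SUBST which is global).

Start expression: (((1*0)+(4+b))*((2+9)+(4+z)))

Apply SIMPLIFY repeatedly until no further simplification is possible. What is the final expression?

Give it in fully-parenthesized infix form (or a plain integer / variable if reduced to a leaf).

Start: (((1*0)+(4+b))*((2+9)+(4+z)))
Step 1: at LL: (1*0) -> 0; overall: (((1*0)+(4+b))*((2+9)+(4+z))) -> ((0+(4+b))*((2+9)+(4+z)))
Step 2: at L: (0+(4+b)) -> (4+b); overall: ((0+(4+b))*((2+9)+(4+z))) -> ((4+b)*((2+9)+(4+z)))
Step 3: at RL: (2+9) -> 11; overall: ((4+b)*((2+9)+(4+z))) -> ((4+b)*(11+(4+z)))
Fixed point: ((4+b)*(11+(4+z)))

Answer: ((4+b)*(11+(4+z)))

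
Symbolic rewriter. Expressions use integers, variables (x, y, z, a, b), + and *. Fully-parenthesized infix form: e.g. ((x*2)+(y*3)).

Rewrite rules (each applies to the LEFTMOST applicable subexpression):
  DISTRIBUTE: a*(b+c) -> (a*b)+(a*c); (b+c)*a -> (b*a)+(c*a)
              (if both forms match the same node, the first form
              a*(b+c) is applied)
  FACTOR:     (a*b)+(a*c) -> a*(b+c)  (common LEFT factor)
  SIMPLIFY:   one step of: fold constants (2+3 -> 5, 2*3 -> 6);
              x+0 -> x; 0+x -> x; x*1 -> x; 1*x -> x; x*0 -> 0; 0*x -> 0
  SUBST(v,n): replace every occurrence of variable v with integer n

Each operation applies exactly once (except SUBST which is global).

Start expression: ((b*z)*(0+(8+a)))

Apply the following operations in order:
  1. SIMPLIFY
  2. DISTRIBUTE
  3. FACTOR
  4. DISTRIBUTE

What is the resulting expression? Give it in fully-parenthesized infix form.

Answer: (((b*z)*8)+((b*z)*a))

Derivation:
Start: ((b*z)*(0+(8+a)))
Apply SIMPLIFY at R (target: (0+(8+a))): ((b*z)*(0+(8+a))) -> ((b*z)*(8+a))
Apply DISTRIBUTE at root (target: ((b*z)*(8+a))): ((b*z)*(8+a)) -> (((b*z)*8)+((b*z)*a))
Apply FACTOR at root (target: (((b*z)*8)+((b*z)*a))): (((b*z)*8)+((b*z)*a)) -> ((b*z)*(8+a))
Apply DISTRIBUTE at root (target: ((b*z)*(8+a))): ((b*z)*(8+a)) -> (((b*z)*8)+((b*z)*a))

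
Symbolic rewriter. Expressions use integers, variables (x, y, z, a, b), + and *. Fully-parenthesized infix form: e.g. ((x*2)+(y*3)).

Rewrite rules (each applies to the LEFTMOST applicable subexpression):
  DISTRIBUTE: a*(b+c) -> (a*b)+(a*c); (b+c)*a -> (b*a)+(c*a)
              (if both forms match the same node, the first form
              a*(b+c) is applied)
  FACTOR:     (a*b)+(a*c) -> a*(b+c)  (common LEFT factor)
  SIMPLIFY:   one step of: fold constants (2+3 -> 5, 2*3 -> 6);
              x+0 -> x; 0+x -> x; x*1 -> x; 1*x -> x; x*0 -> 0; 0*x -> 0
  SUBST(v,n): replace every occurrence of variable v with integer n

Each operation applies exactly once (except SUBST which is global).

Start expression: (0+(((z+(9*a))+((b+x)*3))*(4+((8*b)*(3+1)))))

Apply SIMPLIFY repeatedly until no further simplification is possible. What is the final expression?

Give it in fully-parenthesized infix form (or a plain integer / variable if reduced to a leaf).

Answer: (((z+(9*a))+((b+x)*3))*(4+((8*b)*4)))

Derivation:
Start: (0+(((z+(9*a))+((b+x)*3))*(4+((8*b)*(3+1)))))
Step 1: at root: (0+(((z+(9*a))+((b+x)*3))*(4+((8*b)*(3+1))))) -> (((z+(9*a))+((b+x)*3))*(4+((8*b)*(3+1)))); overall: (0+(((z+(9*a))+((b+x)*3))*(4+((8*b)*(3+1))))) -> (((z+(9*a))+((b+x)*3))*(4+((8*b)*(3+1))))
Step 2: at RRR: (3+1) -> 4; overall: (((z+(9*a))+((b+x)*3))*(4+((8*b)*(3+1)))) -> (((z+(9*a))+((b+x)*3))*(4+((8*b)*4)))
Fixed point: (((z+(9*a))+((b+x)*3))*(4+((8*b)*4)))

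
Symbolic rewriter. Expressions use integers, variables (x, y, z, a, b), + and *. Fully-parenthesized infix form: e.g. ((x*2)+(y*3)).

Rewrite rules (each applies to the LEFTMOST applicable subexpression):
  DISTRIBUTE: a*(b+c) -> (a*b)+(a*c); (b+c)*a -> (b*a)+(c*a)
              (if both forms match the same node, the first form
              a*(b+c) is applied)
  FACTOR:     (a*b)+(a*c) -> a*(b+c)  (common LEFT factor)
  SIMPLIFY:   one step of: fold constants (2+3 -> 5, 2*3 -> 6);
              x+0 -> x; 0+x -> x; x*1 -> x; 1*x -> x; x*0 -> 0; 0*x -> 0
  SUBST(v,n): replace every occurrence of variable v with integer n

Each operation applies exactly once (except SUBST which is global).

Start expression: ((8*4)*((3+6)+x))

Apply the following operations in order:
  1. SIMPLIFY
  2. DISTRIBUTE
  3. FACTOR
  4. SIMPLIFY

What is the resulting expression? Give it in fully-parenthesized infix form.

Start: ((8*4)*((3+6)+x))
Apply SIMPLIFY at L (target: (8*4)): ((8*4)*((3+6)+x)) -> (32*((3+6)+x))
Apply DISTRIBUTE at root (target: (32*((3+6)+x))): (32*((3+6)+x)) -> ((32*(3+6))+(32*x))
Apply FACTOR at root (target: ((32*(3+6))+(32*x))): ((32*(3+6))+(32*x)) -> (32*((3+6)+x))
Apply SIMPLIFY at RL (target: (3+6)): (32*((3+6)+x)) -> (32*(9+x))

Answer: (32*(9+x))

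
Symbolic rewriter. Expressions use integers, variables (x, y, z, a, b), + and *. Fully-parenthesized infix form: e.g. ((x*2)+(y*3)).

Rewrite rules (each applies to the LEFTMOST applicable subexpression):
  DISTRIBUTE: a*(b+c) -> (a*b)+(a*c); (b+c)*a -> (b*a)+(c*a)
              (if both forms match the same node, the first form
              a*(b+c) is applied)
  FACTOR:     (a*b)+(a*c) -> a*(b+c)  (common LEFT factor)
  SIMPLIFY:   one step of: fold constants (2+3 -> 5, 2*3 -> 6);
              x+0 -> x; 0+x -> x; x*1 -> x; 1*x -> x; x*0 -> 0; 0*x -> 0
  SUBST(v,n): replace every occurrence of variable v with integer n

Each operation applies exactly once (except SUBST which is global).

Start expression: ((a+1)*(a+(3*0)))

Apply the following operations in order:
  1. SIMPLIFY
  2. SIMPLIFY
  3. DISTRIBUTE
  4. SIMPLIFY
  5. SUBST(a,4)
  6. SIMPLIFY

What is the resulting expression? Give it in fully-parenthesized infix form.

Answer: (16+4)

Derivation:
Start: ((a+1)*(a+(3*0)))
Apply SIMPLIFY at RR (target: (3*0)): ((a+1)*(a+(3*0))) -> ((a+1)*(a+0))
Apply SIMPLIFY at R (target: (a+0)): ((a+1)*(a+0)) -> ((a+1)*a)
Apply DISTRIBUTE at root (target: ((a+1)*a)): ((a+1)*a) -> ((a*a)+(1*a))
Apply SIMPLIFY at R (target: (1*a)): ((a*a)+(1*a)) -> ((a*a)+a)
Apply SUBST(a,4): ((a*a)+a) -> ((4*4)+4)
Apply SIMPLIFY at L (target: (4*4)): ((4*4)+4) -> (16+4)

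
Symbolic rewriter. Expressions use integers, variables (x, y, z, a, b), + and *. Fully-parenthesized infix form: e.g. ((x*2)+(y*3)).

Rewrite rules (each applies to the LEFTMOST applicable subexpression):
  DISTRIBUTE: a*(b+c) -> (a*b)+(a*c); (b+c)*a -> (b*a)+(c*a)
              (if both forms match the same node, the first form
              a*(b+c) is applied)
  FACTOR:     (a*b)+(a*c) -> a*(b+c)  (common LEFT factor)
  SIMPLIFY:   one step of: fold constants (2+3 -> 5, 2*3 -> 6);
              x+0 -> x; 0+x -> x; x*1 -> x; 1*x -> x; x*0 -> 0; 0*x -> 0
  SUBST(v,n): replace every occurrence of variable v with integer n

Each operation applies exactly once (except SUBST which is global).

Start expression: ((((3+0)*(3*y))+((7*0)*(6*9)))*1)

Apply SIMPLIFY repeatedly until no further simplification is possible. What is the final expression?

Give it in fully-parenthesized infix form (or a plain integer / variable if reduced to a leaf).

Answer: (3*(3*y))

Derivation:
Start: ((((3+0)*(3*y))+((7*0)*(6*9)))*1)
Step 1: at root: ((((3+0)*(3*y))+((7*0)*(6*9)))*1) -> (((3+0)*(3*y))+((7*0)*(6*9))); overall: ((((3+0)*(3*y))+((7*0)*(6*9)))*1) -> (((3+0)*(3*y))+((7*0)*(6*9)))
Step 2: at LL: (3+0) -> 3; overall: (((3+0)*(3*y))+((7*0)*(6*9))) -> ((3*(3*y))+((7*0)*(6*9)))
Step 3: at RL: (7*0) -> 0; overall: ((3*(3*y))+((7*0)*(6*9))) -> ((3*(3*y))+(0*(6*9)))
Step 4: at R: (0*(6*9)) -> 0; overall: ((3*(3*y))+(0*(6*9))) -> ((3*(3*y))+0)
Step 5: at root: ((3*(3*y))+0) -> (3*(3*y)); overall: ((3*(3*y))+0) -> (3*(3*y))
Fixed point: (3*(3*y))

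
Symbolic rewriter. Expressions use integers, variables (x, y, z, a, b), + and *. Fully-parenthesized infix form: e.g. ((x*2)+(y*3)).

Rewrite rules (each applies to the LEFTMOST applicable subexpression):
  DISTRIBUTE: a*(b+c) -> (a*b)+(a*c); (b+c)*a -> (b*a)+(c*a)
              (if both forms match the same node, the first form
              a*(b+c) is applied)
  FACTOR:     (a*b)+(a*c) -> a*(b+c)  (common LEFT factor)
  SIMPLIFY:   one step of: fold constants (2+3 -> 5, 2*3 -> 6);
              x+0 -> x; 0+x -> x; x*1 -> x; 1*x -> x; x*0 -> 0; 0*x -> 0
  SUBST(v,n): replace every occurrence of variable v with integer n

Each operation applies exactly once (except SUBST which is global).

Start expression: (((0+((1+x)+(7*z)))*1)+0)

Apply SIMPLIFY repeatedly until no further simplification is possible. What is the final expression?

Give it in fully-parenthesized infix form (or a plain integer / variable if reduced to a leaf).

Answer: ((1+x)+(7*z))

Derivation:
Start: (((0+((1+x)+(7*z)))*1)+0)
Step 1: at root: (((0+((1+x)+(7*z)))*1)+0) -> ((0+((1+x)+(7*z)))*1); overall: (((0+((1+x)+(7*z)))*1)+0) -> ((0+((1+x)+(7*z)))*1)
Step 2: at root: ((0+((1+x)+(7*z)))*1) -> (0+((1+x)+(7*z))); overall: ((0+((1+x)+(7*z)))*1) -> (0+((1+x)+(7*z)))
Step 3: at root: (0+((1+x)+(7*z))) -> ((1+x)+(7*z)); overall: (0+((1+x)+(7*z))) -> ((1+x)+(7*z))
Fixed point: ((1+x)+(7*z))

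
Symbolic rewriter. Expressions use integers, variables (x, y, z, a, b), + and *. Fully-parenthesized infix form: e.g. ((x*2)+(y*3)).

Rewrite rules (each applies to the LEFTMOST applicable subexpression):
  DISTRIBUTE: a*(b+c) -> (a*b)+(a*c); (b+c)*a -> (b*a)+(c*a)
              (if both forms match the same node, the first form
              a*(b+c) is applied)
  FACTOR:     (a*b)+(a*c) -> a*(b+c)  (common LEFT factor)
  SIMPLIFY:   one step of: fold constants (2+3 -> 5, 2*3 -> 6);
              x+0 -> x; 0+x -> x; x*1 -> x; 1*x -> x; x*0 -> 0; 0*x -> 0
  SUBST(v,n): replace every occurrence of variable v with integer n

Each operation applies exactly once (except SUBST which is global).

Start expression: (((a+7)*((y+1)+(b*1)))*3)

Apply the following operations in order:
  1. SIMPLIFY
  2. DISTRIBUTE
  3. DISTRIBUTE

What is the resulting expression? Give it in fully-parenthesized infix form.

Start: (((a+7)*((y+1)+(b*1)))*3)
Apply SIMPLIFY at LRR (target: (b*1)): (((a+7)*((y+1)+(b*1)))*3) -> (((a+7)*((y+1)+b))*3)
Apply DISTRIBUTE at L (target: ((a+7)*((y+1)+b))): (((a+7)*((y+1)+b))*3) -> ((((a+7)*(y+1))+((a+7)*b))*3)
Apply DISTRIBUTE at root (target: ((((a+7)*(y+1))+((a+7)*b))*3)): ((((a+7)*(y+1))+((a+7)*b))*3) -> ((((a+7)*(y+1))*3)+(((a+7)*b)*3))

Answer: ((((a+7)*(y+1))*3)+(((a+7)*b)*3))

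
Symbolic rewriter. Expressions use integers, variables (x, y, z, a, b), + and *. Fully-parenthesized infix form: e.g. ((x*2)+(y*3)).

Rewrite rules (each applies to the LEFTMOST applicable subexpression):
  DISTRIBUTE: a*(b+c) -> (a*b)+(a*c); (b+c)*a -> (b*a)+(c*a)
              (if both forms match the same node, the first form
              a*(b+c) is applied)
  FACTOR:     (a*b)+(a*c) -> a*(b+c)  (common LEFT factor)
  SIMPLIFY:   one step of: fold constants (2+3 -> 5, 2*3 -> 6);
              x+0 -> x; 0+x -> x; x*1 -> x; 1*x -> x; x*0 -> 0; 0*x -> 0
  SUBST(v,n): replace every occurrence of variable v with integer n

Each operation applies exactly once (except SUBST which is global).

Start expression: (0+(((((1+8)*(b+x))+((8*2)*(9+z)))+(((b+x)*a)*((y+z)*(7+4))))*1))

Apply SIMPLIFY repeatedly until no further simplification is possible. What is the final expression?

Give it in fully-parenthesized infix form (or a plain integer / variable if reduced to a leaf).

Start: (0+(((((1+8)*(b+x))+((8*2)*(9+z)))+(((b+x)*a)*((y+z)*(7+4))))*1))
Step 1: at root: (0+(((((1+8)*(b+x))+((8*2)*(9+z)))+(((b+x)*a)*((y+z)*(7+4))))*1)) -> (((((1+8)*(b+x))+((8*2)*(9+z)))+(((b+x)*a)*((y+z)*(7+4))))*1); overall: (0+(((((1+8)*(b+x))+((8*2)*(9+z)))+(((b+x)*a)*((y+z)*(7+4))))*1)) -> (((((1+8)*(b+x))+((8*2)*(9+z)))+(((b+x)*a)*((y+z)*(7+4))))*1)
Step 2: at root: (((((1+8)*(b+x))+((8*2)*(9+z)))+(((b+x)*a)*((y+z)*(7+4))))*1) -> ((((1+8)*(b+x))+((8*2)*(9+z)))+(((b+x)*a)*((y+z)*(7+4)))); overall: (((((1+8)*(b+x))+((8*2)*(9+z)))+(((b+x)*a)*((y+z)*(7+4))))*1) -> ((((1+8)*(b+x))+((8*2)*(9+z)))+(((b+x)*a)*((y+z)*(7+4))))
Step 3: at LLL: (1+8) -> 9; overall: ((((1+8)*(b+x))+((8*2)*(9+z)))+(((b+x)*a)*((y+z)*(7+4)))) -> (((9*(b+x))+((8*2)*(9+z)))+(((b+x)*a)*((y+z)*(7+4))))
Step 4: at LRL: (8*2) -> 16; overall: (((9*(b+x))+((8*2)*(9+z)))+(((b+x)*a)*((y+z)*(7+4)))) -> (((9*(b+x))+(16*(9+z)))+(((b+x)*a)*((y+z)*(7+4))))
Step 5: at RRR: (7+4) -> 11; overall: (((9*(b+x))+(16*(9+z)))+(((b+x)*a)*((y+z)*(7+4)))) -> (((9*(b+x))+(16*(9+z)))+(((b+x)*a)*((y+z)*11)))
Fixed point: (((9*(b+x))+(16*(9+z)))+(((b+x)*a)*((y+z)*11)))

Answer: (((9*(b+x))+(16*(9+z)))+(((b+x)*a)*((y+z)*11)))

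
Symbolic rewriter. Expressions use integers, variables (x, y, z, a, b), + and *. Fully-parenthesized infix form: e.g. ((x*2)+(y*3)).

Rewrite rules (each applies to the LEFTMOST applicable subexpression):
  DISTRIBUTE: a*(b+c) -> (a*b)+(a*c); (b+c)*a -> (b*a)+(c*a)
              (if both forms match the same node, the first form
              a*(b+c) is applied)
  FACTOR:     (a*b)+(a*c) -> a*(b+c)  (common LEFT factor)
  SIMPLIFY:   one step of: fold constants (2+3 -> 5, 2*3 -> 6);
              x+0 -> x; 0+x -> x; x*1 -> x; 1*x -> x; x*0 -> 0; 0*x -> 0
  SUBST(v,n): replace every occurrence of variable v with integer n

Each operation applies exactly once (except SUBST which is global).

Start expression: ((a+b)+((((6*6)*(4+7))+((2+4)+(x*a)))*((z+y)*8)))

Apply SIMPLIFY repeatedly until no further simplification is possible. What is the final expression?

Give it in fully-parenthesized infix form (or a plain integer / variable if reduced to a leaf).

Answer: ((a+b)+((396+(6+(x*a)))*((z+y)*8)))

Derivation:
Start: ((a+b)+((((6*6)*(4+7))+((2+4)+(x*a)))*((z+y)*8)))
Step 1: at RLLL: (6*6) -> 36; overall: ((a+b)+((((6*6)*(4+7))+((2+4)+(x*a)))*((z+y)*8))) -> ((a+b)+(((36*(4+7))+((2+4)+(x*a)))*((z+y)*8)))
Step 2: at RLLR: (4+7) -> 11; overall: ((a+b)+(((36*(4+7))+((2+4)+(x*a)))*((z+y)*8))) -> ((a+b)+(((36*11)+((2+4)+(x*a)))*((z+y)*8)))
Step 3: at RLL: (36*11) -> 396; overall: ((a+b)+(((36*11)+((2+4)+(x*a)))*((z+y)*8))) -> ((a+b)+((396+((2+4)+(x*a)))*((z+y)*8)))
Step 4: at RLRL: (2+4) -> 6; overall: ((a+b)+((396+((2+4)+(x*a)))*((z+y)*8))) -> ((a+b)+((396+(6+(x*a)))*((z+y)*8)))
Fixed point: ((a+b)+((396+(6+(x*a)))*((z+y)*8)))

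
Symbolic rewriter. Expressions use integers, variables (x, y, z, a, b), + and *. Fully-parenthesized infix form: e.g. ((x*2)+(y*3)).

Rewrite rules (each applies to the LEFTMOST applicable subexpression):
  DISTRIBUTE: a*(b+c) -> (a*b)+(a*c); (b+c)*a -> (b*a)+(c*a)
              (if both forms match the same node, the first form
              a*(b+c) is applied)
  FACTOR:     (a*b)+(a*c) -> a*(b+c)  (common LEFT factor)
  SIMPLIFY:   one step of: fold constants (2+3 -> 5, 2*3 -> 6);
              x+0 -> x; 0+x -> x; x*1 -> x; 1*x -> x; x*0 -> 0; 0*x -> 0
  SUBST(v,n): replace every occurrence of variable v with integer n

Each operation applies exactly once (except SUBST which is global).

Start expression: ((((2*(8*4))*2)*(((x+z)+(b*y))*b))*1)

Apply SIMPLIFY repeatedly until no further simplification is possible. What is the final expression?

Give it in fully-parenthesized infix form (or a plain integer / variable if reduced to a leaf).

Start: ((((2*(8*4))*2)*(((x+z)+(b*y))*b))*1)
Step 1: at root: ((((2*(8*4))*2)*(((x+z)+(b*y))*b))*1) -> (((2*(8*4))*2)*(((x+z)+(b*y))*b)); overall: ((((2*(8*4))*2)*(((x+z)+(b*y))*b))*1) -> (((2*(8*4))*2)*(((x+z)+(b*y))*b))
Step 2: at LLR: (8*4) -> 32; overall: (((2*(8*4))*2)*(((x+z)+(b*y))*b)) -> (((2*32)*2)*(((x+z)+(b*y))*b))
Step 3: at LL: (2*32) -> 64; overall: (((2*32)*2)*(((x+z)+(b*y))*b)) -> ((64*2)*(((x+z)+(b*y))*b))
Step 4: at L: (64*2) -> 128; overall: ((64*2)*(((x+z)+(b*y))*b)) -> (128*(((x+z)+(b*y))*b))
Fixed point: (128*(((x+z)+(b*y))*b))

Answer: (128*(((x+z)+(b*y))*b))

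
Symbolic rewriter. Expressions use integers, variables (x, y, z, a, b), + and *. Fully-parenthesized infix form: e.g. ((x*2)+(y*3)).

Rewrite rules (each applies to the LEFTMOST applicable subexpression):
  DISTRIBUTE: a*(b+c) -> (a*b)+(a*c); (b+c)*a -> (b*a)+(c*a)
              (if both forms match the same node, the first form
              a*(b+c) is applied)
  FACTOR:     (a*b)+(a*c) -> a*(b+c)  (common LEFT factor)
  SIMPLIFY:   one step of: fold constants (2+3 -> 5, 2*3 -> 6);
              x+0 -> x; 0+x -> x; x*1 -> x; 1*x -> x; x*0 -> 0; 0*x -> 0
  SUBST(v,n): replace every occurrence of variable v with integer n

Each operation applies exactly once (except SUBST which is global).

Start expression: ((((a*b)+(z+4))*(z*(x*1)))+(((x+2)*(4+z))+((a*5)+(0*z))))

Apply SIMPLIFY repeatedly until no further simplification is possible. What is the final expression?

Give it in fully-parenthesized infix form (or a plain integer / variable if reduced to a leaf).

Answer: ((((a*b)+(z+4))*(z*x))+(((x+2)*(4+z))+(a*5)))

Derivation:
Start: ((((a*b)+(z+4))*(z*(x*1)))+(((x+2)*(4+z))+((a*5)+(0*z))))
Step 1: at LRR: (x*1) -> x; overall: ((((a*b)+(z+4))*(z*(x*1)))+(((x+2)*(4+z))+((a*5)+(0*z)))) -> ((((a*b)+(z+4))*(z*x))+(((x+2)*(4+z))+((a*5)+(0*z))))
Step 2: at RRR: (0*z) -> 0; overall: ((((a*b)+(z+4))*(z*x))+(((x+2)*(4+z))+((a*5)+(0*z)))) -> ((((a*b)+(z+4))*(z*x))+(((x+2)*(4+z))+((a*5)+0)))
Step 3: at RR: ((a*5)+0) -> (a*5); overall: ((((a*b)+(z+4))*(z*x))+(((x+2)*(4+z))+((a*5)+0))) -> ((((a*b)+(z+4))*(z*x))+(((x+2)*(4+z))+(a*5)))
Fixed point: ((((a*b)+(z+4))*(z*x))+(((x+2)*(4+z))+(a*5)))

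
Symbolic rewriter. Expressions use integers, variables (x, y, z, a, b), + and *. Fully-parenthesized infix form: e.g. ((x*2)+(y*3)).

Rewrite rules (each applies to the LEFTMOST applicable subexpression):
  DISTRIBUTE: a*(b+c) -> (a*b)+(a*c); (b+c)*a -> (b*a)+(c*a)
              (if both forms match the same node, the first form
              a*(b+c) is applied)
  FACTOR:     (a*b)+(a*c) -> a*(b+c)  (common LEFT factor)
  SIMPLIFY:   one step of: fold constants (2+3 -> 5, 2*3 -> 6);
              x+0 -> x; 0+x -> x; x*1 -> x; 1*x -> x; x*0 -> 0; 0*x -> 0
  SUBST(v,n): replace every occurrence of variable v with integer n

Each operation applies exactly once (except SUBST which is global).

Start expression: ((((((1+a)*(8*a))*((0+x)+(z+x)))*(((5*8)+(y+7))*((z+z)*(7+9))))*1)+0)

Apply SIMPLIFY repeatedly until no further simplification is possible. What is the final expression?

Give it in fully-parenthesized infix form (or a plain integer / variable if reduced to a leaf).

Answer: ((((1+a)*(8*a))*(x+(z+x)))*((40+(y+7))*((z+z)*16)))

Derivation:
Start: ((((((1+a)*(8*a))*((0+x)+(z+x)))*(((5*8)+(y+7))*((z+z)*(7+9))))*1)+0)
Step 1: at root: ((((((1+a)*(8*a))*((0+x)+(z+x)))*(((5*8)+(y+7))*((z+z)*(7+9))))*1)+0) -> (((((1+a)*(8*a))*((0+x)+(z+x)))*(((5*8)+(y+7))*((z+z)*(7+9))))*1); overall: ((((((1+a)*(8*a))*((0+x)+(z+x)))*(((5*8)+(y+7))*((z+z)*(7+9))))*1)+0) -> (((((1+a)*(8*a))*((0+x)+(z+x)))*(((5*8)+(y+7))*((z+z)*(7+9))))*1)
Step 2: at root: (((((1+a)*(8*a))*((0+x)+(z+x)))*(((5*8)+(y+7))*((z+z)*(7+9))))*1) -> ((((1+a)*(8*a))*((0+x)+(z+x)))*(((5*8)+(y+7))*((z+z)*(7+9)))); overall: (((((1+a)*(8*a))*((0+x)+(z+x)))*(((5*8)+(y+7))*((z+z)*(7+9))))*1) -> ((((1+a)*(8*a))*((0+x)+(z+x)))*(((5*8)+(y+7))*((z+z)*(7+9))))
Step 3: at LRL: (0+x) -> x; overall: ((((1+a)*(8*a))*((0+x)+(z+x)))*(((5*8)+(y+7))*((z+z)*(7+9)))) -> ((((1+a)*(8*a))*(x+(z+x)))*(((5*8)+(y+7))*((z+z)*(7+9))))
Step 4: at RLL: (5*8) -> 40; overall: ((((1+a)*(8*a))*(x+(z+x)))*(((5*8)+(y+7))*((z+z)*(7+9)))) -> ((((1+a)*(8*a))*(x+(z+x)))*((40+(y+7))*((z+z)*(7+9))))
Step 5: at RRR: (7+9) -> 16; overall: ((((1+a)*(8*a))*(x+(z+x)))*((40+(y+7))*((z+z)*(7+9)))) -> ((((1+a)*(8*a))*(x+(z+x)))*((40+(y+7))*((z+z)*16)))
Fixed point: ((((1+a)*(8*a))*(x+(z+x)))*((40+(y+7))*((z+z)*16)))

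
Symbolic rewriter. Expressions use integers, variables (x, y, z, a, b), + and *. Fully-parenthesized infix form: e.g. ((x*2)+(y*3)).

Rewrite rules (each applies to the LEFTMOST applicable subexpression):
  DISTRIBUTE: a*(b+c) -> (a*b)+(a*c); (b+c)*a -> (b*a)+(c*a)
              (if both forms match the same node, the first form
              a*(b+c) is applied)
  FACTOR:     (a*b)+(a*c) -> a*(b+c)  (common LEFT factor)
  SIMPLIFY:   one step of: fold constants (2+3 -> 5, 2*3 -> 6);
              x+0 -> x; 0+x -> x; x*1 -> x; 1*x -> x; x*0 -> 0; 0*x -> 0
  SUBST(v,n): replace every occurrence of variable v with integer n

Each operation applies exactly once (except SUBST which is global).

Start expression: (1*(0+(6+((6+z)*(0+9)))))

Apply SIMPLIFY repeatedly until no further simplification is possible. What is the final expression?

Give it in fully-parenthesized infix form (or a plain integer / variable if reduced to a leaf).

Answer: (6+((6+z)*9))

Derivation:
Start: (1*(0+(6+((6+z)*(0+9)))))
Step 1: at root: (1*(0+(6+((6+z)*(0+9))))) -> (0+(6+((6+z)*(0+9)))); overall: (1*(0+(6+((6+z)*(0+9))))) -> (0+(6+((6+z)*(0+9))))
Step 2: at root: (0+(6+((6+z)*(0+9)))) -> (6+((6+z)*(0+9))); overall: (0+(6+((6+z)*(0+9)))) -> (6+((6+z)*(0+9)))
Step 3: at RR: (0+9) -> 9; overall: (6+((6+z)*(0+9))) -> (6+((6+z)*9))
Fixed point: (6+((6+z)*9))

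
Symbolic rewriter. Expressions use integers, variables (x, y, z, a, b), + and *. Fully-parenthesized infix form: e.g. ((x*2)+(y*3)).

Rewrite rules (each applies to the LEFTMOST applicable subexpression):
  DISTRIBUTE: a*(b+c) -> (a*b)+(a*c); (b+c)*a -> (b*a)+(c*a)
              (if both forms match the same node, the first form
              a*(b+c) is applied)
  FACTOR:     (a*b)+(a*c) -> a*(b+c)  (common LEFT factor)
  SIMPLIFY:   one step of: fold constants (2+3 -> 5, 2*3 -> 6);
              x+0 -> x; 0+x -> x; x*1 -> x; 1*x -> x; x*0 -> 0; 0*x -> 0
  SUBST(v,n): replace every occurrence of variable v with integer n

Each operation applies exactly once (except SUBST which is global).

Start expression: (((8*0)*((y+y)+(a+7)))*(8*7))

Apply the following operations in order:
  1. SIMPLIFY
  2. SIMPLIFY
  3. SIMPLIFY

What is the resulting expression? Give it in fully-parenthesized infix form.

Start: (((8*0)*((y+y)+(a+7)))*(8*7))
Apply SIMPLIFY at LL (target: (8*0)): (((8*0)*((y+y)+(a+7)))*(8*7)) -> ((0*((y+y)+(a+7)))*(8*7))
Apply SIMPLIFY at L (target: (0*((y+y)+(a+7)))): ((0*((y+y)+(a+7)))*(8*7)) -> (0*(8*7))
Apply SIMPLIFY at root (target: (0*(8*7))): (0*(8*7)) -> 0

Answer: 0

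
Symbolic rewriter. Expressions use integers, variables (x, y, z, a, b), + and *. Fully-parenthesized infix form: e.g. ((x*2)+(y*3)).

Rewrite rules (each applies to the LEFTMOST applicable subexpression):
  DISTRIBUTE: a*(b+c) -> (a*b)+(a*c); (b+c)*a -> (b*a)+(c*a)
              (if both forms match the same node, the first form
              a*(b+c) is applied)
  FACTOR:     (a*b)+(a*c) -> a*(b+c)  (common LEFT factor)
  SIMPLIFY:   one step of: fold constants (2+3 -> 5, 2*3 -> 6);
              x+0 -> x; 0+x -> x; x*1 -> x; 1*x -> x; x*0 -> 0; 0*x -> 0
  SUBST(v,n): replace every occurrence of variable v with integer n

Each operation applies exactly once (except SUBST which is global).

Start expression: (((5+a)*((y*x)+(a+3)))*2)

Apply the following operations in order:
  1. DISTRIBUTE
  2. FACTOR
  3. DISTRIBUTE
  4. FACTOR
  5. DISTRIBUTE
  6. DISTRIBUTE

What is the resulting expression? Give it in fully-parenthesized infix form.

Start: (((5+a)*((y*x)+(a+3)))*2)
Apply DISTRIBUTE at L (target: ((5+a)*((y*x)+(a+3)))): (((5+a)*((y*x)+(a+3)))*2) -> ((((5+a)*(y*x))+((5+a)*(a+3)))*2)
Apply FACTOR at L (target: (((5+a)*(y*x))+((5+a)*(a+3)))): ((((5+a)*(y*x))+((5+a)*(a+3)))*2) -> (((5+a)*((y*x)+(a+3)))*2)
Apply DISTRIBUTE at L (target: ((5+a)*((y*x)+(a+3)))): (((5+a)*((y*x)+(a+3)))*2) -> ((((5+a)*(y*x))+((5+a)*(a+3)))*2)
Apply FACTOR at L (target: (((5+a)*(y*x))+((5+a)*(a+3)))): ((((5+a)*(y*x))+((5+a)*(a+3)))*2) -> (((5+a)*((y*x)+(a+3)))*2)
Apply DISTRIBUTE at L (target: ((5+a)*((y*x)+(a+3)))): (((5+a)*((y*x)+(a+3)))*2) -> ((((5+a)*(y*x))+((5+a)*(a+3)))*2)
Apply DISTRIBUTE at root (target: ((((5+a)*(y*x))+((5+a)*(a+3)))*2)): ((((5+a)*(y*x))+((5+a)*(a+3)))*2) -> ((((5+a)*(y*x))*2)+(((5+a)*(a+3))*2))

Answer: ((((5+a)*(y*x))*2)+(((5+a)*(a+3))*2))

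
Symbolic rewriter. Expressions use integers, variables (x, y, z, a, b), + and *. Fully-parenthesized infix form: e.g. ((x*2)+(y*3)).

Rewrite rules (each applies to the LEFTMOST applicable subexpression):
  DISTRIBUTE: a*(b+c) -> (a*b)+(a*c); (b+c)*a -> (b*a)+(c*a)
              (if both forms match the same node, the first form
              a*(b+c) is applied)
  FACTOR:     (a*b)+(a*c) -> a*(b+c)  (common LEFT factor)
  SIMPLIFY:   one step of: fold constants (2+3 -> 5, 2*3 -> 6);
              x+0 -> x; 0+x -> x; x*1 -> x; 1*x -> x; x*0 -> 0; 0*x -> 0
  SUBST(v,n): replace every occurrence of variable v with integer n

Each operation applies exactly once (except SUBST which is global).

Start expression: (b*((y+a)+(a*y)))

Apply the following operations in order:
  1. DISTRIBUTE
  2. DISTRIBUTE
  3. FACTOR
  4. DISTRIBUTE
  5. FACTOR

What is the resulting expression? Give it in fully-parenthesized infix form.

Start: (b*((y+a)+(a*y)))
Apply DISTRIBUTE at root (target: (b*((y+a)+(a*y)))): (b*((y+a)+(a*y))) -> ((b*(y+a))+(b*(a*y)))
Apply DISTRIBUTE at L (target: (b*(y+a))): ((b*(y+a))+(b*(a*y))) -> (((b*y)+(b*a))+(b*(a*y)))
Apply FACTOR at L (target: ((b*y)+(b*a))): (((b*y)+(b*a))+(b*(a*y))) -> ((b*(y+a))+(b*(a*y)))
Apply DISTRIBUTE at L (target: (b*(y+a))): ((b*(y+a))+(b*(a*y))) -> (((b*y)+(b*a))+(b*(a*y)))
Apply FACTOR at L (target: ((b*y)+(b*a))): (((b*y)+(b*a))+(b*(a*y))) -> ((b*(y+a))+(b*(a*y)))

Answer: ((b*(y+a))+(b*(a*y)))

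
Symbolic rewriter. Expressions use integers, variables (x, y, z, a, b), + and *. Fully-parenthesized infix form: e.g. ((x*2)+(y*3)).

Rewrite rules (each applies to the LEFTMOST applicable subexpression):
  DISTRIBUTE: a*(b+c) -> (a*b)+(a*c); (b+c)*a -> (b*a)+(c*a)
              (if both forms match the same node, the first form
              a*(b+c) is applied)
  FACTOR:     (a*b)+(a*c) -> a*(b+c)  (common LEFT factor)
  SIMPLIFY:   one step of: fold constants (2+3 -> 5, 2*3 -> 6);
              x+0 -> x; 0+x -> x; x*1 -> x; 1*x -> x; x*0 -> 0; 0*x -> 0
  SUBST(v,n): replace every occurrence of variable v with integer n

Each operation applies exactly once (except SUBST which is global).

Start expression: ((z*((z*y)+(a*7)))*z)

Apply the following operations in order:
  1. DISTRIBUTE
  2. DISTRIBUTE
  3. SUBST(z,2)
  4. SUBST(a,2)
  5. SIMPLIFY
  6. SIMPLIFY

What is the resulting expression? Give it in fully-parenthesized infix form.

Start: ((z*((z*y)+(a*7)))*z)
Apply DISTRIBUTE at L (target: (z*((z*y)+(a*7)))): ((z*((z*y)+(a*7)))*z) -> (((z*(z*y))+(z*(a*7)))*z)
Apply DISTRIBUTE at root (target: (((z*(z*y))+(z*(a*7)))*z)): (((z*(z*y))+(z*(a*7)))*z) -> (((z*(z*y))*z)+((z*(a*7))*z))
Apply SUBST(z,2): (((z*(z*y))*z)+((z*(a*7))*z)) -> (((2*(2*y))*2)+((2*(a*7))*2))
Apply SUBST(a,2): (((2*(2*y))*2)+((2*(a*7))*2)) -> (((2*(2*y))*2)+((2*(2*7))*2))
Apply SIMPLIFY at RLR (target: (2*7)): (((2*(2*y))*2)+((2*(2*7))*2)) -> (((2*(2*y))*2)+((2*14)*2))
Apply SIMPLIFY at RL (target: (2*14)): (((2*(2*y))*2)+((2*14)*2)) -> (((2*(2*y))*2)+(28*2))

Answer: (((2*(2*y))*2)+(28*2))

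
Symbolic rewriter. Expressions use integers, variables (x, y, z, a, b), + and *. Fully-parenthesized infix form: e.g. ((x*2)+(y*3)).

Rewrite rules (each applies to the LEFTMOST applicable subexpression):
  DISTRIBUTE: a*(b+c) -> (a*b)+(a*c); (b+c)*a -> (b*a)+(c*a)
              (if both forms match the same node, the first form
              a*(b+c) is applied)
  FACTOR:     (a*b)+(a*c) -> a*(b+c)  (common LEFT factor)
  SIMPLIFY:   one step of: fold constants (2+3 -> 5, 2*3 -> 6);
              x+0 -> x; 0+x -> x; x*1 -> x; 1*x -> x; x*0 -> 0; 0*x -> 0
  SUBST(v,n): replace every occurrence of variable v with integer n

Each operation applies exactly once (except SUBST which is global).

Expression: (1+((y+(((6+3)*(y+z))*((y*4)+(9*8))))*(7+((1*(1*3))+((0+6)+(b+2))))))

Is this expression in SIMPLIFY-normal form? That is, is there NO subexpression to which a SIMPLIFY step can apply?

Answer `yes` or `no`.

Answer: no

Derivation:
Expression: (1+((y+(((6+3)*(y+z))*((y*4)+(9*8))))*(7+((1*(1*3))+((0+6)+(b+2))))))
Scanning for simplifiable subexpressions (pre-order)...
  at root: (1+((y+(((6+3)*(y+z))*((y*4)+(9*8))))*(7+((1*(1*3))+((0+6)+(b+2)))))) (not simplifiable)
  at R: ((y+(((6+3)*(y+z))*((y*4)+(9*8))))*(7+((1*(1*3))+((0+6)+(b+2))))) (not simplifiable)
  at RL: (y+(((6+3)*(y+z))*((y*4)+(9*8)))) (not simplifiable)
  at RLR: (((6+3)*(y+z))*((y*4)+(9*8))) (not simplifiable)
  at RLRL: ((6+3)*(y+z)) (not simplifiable)
  at RLRLL: (6+3) (SIMPLIFIABLE)
  at RLRLR: (y+z) (not simplifiable)
  at RLRR: ((y*4)+(9*8)) (not simplifiable)
  at RLRRL: (y*4) (not simplifiable)
  at RLRRR: (9*8) (SIMPLIFIABLE)
  at RR: (7+((1*(1*3))+((0+6)+(b+2)))) (not simplifiable)
  at RRR: ((1*(1*3))+((0+6)+(b+2))) (not simplifiable)
  at RRRL: (1*(1*3)) (SIMPLIFIABLE)
  at RRRLR: (1*3) (SIMPLIFIABLE)
  at RRRR: ((0+6)+(b+2)) (not simplifiable)
  at RRRRL: (0+6) (SIMPLIFIABLE)
  at RRRRR: (b+2) (not simplifiable)
Found simplifiable subexpr at path RLRLL: (6+3)
One SIMPLIFY step would give: (1+((y+((9*(y+z))*((y*4)+(9*8))))*(7+((1*(1*3))+((0+6)+(b+2))))))
-> NOT in normal form.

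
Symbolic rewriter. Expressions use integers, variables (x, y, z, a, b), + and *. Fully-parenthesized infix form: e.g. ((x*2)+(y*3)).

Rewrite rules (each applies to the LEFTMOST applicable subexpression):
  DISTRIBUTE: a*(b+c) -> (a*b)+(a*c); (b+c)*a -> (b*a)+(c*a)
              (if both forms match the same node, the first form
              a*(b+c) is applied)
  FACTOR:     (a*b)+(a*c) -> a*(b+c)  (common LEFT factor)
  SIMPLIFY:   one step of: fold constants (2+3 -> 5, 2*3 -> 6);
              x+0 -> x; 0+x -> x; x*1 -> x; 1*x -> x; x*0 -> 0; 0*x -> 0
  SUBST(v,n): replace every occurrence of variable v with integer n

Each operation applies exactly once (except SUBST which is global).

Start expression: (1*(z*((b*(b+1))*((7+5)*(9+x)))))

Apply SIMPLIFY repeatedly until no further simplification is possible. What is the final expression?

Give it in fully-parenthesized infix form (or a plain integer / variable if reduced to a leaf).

Answer: (z*((b*(b+1))*(12*(9+x))))

Derivation:
Start: (1*(z*((b*(b+1))*((7+5)*(9+x)))))
Step 1: at root: (1*(z*((b*(b+1))*((7+5)*(9+x))))) -> (z*((b*(b+1))*((7+5)*(9+x)))); overall: (1*(z*((b*(b+1))*((7+5)*(9+x))))) -> (z*((b*(b+1))*((7+5)*(9+x))))
Step 2: at RRL: (7+5) -> 12; overall: (z*((b*(b+1))*((7+5)*(9+x)))) -> (z*((b*(b+1))*(12*(9+x))))
Fixed point: (z*((b*(b+1))*(12*(9+x))))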